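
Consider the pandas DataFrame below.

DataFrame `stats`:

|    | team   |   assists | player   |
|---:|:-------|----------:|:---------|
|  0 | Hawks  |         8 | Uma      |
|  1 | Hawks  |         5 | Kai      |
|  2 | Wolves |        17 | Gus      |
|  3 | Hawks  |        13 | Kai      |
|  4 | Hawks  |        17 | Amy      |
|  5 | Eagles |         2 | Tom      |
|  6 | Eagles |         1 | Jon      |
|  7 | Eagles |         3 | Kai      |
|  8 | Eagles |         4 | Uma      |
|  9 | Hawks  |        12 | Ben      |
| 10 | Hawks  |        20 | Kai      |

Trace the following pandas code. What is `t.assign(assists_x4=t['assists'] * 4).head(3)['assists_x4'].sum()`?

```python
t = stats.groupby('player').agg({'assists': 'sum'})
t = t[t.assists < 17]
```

60

group by player, sum of assists:
        assists
player         
Amy          17
Ben          12
Gus          17
Jon           1
Kai          41
Tom           2
Uma          12
filter rows where assists < 17:
        assists
player         
Ben          12
Jon           1
Tom           2
Uma          12
add column assists_x4 = t['assists'] * 4:
        assists  assists_x4
player                     
Ben          12          48
Jon           1           4
Tom           2           8
Uma          12          48
take first 3 rows:
        assists  assists_x4
player                     
Ben          12          48
Jon           1           4
Tom           2           8
The sum of column 'assists_x4' is 60.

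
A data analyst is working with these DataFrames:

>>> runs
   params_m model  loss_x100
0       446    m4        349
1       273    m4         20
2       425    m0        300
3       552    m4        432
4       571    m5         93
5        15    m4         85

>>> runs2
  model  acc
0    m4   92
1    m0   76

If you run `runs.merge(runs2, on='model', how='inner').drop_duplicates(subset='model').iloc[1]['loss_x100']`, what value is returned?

merge on 'model' (how='inner') → 5 rows:
   params_m model  loss_x100  acc
0       446    m4        349   92
1       273    m4         20   92
2       425    m0        300   76
3       552    m4        432   92
4        15    m4         85   92
drop duplicate model (keep=first):
   params_m model  loss_x100  acc
0       446    m4        349   92
2       425    m0        300   76

300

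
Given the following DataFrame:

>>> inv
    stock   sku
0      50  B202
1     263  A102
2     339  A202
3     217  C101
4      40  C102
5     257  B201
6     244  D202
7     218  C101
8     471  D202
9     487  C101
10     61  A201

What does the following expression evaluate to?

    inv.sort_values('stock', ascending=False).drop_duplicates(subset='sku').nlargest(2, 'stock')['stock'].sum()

958

sort by stock descending:
    stock   sku
9     487  C101
8     471  D202
2     339  A202
1     263  A102
5     257  B201
6     244  D202
7     218  C101
3     217  C101
10     61  A201
0      50  B202
4      40  C102
drop duplicate sku (keep=first):
    stock   sku
9     487  C101
8     471  D202
2     339  A202
1     263  A102
5     257  B201
10     61  A201
0      50  B202
4      40  C102
take 2 rows with largest stock:
   stock   sku
9    487  C101
8    471  D202
Finally, sum of column 'stock' = 958.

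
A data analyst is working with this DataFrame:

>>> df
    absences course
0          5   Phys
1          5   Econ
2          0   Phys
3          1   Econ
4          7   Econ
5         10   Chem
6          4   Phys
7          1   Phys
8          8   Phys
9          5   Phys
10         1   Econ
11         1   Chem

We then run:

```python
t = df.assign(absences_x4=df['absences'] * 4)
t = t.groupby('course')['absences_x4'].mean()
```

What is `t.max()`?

22.0

add column absences_x4 = df['absences'] * 4:
    absences course  absences_x4
0          5   Phys           20
1          5   Econ           20
2          0   Phys            0
3          1   Econ            4
4          7   Econ           28
5         10   Chem           40
6          4   Phys           16
7          1   Phys            4
8          8   Phys           32
9          5   Phys           20
10         1   Econ            4
11         1   Chem            4
group by course, mean of absences_x4:
course
Chem    22.000000
Econ    14.000000
Phys    15.333333
Name: absences_x4, dtype: float64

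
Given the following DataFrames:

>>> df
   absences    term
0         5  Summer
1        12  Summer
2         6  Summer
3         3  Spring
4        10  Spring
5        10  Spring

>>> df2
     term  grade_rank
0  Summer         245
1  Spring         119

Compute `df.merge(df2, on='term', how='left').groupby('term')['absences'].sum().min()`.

merge on 'term' (how='left') → 6 rows:
   absences    term  grade_rank
0         5  Summer         245
1        12  Summer         245
2         6  Summer         245
3         3  Spring         119
4        10  Spring         119
5        10  Spring         119
group by term, sum of absences:
term
Spring    23
Summer    23
Name: absences, dtype: int64

23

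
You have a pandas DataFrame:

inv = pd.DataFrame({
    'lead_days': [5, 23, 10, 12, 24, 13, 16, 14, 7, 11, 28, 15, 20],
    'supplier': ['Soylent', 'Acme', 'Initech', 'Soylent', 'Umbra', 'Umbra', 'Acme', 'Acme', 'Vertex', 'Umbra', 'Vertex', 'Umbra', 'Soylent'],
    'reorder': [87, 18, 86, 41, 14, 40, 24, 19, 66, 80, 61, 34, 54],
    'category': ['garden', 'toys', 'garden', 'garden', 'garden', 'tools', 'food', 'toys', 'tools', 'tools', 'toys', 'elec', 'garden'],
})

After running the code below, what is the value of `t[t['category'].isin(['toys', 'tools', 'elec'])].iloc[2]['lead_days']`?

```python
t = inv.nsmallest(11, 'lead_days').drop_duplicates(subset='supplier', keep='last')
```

23

take 11 rows with smallest lead_days:
    lead_days supplier  reorder category
0           5  Soylent       87   garden
8           7   Vertex       66    tools
2          10  Initech       86   garden
9          11    Umbra       80    tools
3          12  Soylent       41   garden
5          13    Umbra       40    tools
7          14     Acme       19     toys
11         15    Umbra       34     elec
6          16     Acme       24     food
12         20  Soylent       54   garden
1          23     Acme       18     toys
drop duplicate supplier (keep=last):
    lead_days supplier  reorder category
8           7   Vertex       66    tools
2          10  Initech       86   garden
11         15    Umbra       34     elec
12         20  Soylent       54   garden
1          23     Acme       18     toys
filter rows where category in ['toys', 'tools', 'elec']:
    lead_days supplier  reorder category
8           7   Vertex       66    tools
11         15    Umbra       34     elec
1          23     Acme       18     toys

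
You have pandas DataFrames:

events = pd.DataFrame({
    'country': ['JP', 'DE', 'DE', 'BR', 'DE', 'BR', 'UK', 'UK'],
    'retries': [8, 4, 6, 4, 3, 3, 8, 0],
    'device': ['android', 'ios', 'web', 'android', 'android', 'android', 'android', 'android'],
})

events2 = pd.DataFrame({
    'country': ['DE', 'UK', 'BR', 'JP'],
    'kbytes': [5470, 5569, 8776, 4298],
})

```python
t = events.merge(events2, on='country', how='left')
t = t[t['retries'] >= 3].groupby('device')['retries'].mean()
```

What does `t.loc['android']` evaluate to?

5.2

merge on 'country' (how='left') → 8 rows:
  country  retries   device  kbytes
0      JP        8  android    4298
1      DE        4      ios    5470
2      DE        6      web    5470
3      BR        4  android    8776
4      DE        3  android    5470
5      BR        3  android    8776
6      UK        8  android    5569
7      UK        0  android    5569
filter rows where retries >= 3:
  country  retries   device  kbytes
0      JP        8  android    4298
1      DE        4      ios    5470
2      DE        6      web    5470
3      BR        4  android    8776
4      DE        3  android    5470
5      BR        3  android    8776
6      UK        8  android    5569
group by device, mean of retries:
device
android    5.2
ios        4.0
web        6.0
Name: retries, dtype: float64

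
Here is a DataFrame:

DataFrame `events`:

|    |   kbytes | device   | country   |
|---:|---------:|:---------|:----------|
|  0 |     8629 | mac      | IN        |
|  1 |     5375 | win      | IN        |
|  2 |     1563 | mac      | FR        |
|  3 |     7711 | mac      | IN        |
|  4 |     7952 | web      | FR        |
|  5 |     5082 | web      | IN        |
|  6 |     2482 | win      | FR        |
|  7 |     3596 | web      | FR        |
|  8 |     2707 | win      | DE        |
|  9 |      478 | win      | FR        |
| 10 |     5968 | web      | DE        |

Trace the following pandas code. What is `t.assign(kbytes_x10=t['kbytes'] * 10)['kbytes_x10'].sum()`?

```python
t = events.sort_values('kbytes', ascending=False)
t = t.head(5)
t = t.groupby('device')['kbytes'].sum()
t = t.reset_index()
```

356350

sort by kbytes descending:
    kbytes device country
0     8629    mac      IN
4     7952    web      FR
3     7711    mac      IN
10    5968    web      DE
1     5375    win      IN
5     5082    web      IN
7     3596    web      FR
8     2707    win      DE
6     2482    win      FR
2     1563    mac      FR
9      478    win      FR
take first 5 rows:
    kbytes device country
0     8629    mac      IN
4     7952    web      FR
3     7711    mac      IN
10    5968    web      DE
1     5375    win      IN
group by device, sum of kbytes:
device
mac    16340
web    13920
win     5375
Name: kbytes, dtype: int64
reset_index():
  device  kbytes
0    mac   16340
1    web   13920
2    win    5375
add column kbytes_x10 = t['kbytes'] * 10:
  device  kbytes  kbytes_x10
0    mac   16340      163400
1    web   13920      139200
2    win    5375       53750
Then the sum of column 'kbytes_x10': 356350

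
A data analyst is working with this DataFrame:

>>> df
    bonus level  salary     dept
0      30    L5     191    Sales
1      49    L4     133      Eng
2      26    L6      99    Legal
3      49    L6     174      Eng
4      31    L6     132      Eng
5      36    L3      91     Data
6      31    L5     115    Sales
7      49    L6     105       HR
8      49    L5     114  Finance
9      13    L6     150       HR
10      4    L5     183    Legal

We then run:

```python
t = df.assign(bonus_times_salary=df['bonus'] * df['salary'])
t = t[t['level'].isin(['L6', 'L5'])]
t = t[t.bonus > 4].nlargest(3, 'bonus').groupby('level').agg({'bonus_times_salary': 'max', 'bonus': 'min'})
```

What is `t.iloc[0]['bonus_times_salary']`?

add column bonus_times_salary = df['bonus'] * df['salary']:
    bonus level  salary     dept  bonus_times_salary
0      30    L5     191    Sales                5730
1      49    L4     133      Eng                6517
2      26    L6      99    Legal                2574
3      49    L6     174      Eng                8526
4      31    L6     132      Eng                4092
5      36    L3      91     Data                3276
6      31    L5     115    Sales                3565
7      49    L6     105       HR                5145
8      49    L5     114  Finance                5586
9      13    L6     150       HR                1950
10      4    L5     183    Legal                 732
filter rows where level in ['L6', 'L5']:
    bonus level  salary     dept  bonus_times_salary
0      30    L5     191    Sales                5730
2      26    L6      99    Legal                2574
3      49    L6     174      Eng                8526
4      31    L6     132      Eng                4092
6      31    L5     115    Sales                3565
7      49    L6     105       HR                5145
8      49    L5     114  Finance                5586
9      13    L6     150       HR                1950
10      4    L5     183    Legal                 732
filter rows where bonus > 4:
   bonus level  salary     dept  bonus_times_salary
0     30    L5     191    Sales                5730
2     26    L6      99    Legal                2574
3     49    L6     174      Eng                8526
4     31    L6     132      Eng                4092
6     31    L5     115    Sales                3565
7     49    L6     105       HR                5145
8     49    L5     114  Finance                5586
9     13    L6     150       HR                1950
take 3 rows with largest bonus:
   bonus level  salary     dept  bonus_times_salary
3     49    L6     174      Eng                8526
7     49    L6     105       HR                5145
8     49    L5     114  Finance                5586
group by level: max(bonus_times_salary), min(bonus):
       bonus_times_salary  bonus
level                           
L5                   5586     49
L6                   8526     49

5586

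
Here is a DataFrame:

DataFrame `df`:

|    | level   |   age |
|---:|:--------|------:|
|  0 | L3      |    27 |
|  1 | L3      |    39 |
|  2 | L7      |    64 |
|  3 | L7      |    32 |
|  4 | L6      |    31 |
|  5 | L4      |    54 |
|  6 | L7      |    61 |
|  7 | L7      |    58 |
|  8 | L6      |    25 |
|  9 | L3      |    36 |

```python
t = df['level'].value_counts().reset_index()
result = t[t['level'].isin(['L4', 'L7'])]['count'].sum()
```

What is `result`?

5

value_counts of level:
level
L7    4
L3    3
L6    2
L4    1
Name: count, dtype: int64
reset_index():
  level  count
0    L7      4
1    L3      3
2    L6      2
3    L4      1
filter rows where level in ['L4', 'L7']:
  level  count
0    L7      4
3    L4      1
Taking the sum of column 'count' gives 5.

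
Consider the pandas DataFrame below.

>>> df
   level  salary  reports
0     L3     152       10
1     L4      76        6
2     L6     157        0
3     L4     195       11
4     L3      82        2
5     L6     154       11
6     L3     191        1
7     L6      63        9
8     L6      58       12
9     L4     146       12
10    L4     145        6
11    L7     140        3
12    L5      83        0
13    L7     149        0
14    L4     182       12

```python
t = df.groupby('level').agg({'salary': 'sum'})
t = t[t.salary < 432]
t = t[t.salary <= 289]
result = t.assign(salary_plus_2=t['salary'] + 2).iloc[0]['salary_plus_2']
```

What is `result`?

group by level, sum of salary:
       salary
level        
L3        425
L4        744
L5         83
L6        432
L7        289
filter rows where salary < 432:
       salary
level        
L3        425
L5         83
L7        289
filter rows where salary <= 289:
       salary
level        
L5         83
L7        289
add column salary_plus_2 = t['salary'] + 2:
       salary  salary_plus_2
level                       
L5         83             85
L7        289            291
Taking the value at position 0, column 'salary_plus_2' gives 85.

85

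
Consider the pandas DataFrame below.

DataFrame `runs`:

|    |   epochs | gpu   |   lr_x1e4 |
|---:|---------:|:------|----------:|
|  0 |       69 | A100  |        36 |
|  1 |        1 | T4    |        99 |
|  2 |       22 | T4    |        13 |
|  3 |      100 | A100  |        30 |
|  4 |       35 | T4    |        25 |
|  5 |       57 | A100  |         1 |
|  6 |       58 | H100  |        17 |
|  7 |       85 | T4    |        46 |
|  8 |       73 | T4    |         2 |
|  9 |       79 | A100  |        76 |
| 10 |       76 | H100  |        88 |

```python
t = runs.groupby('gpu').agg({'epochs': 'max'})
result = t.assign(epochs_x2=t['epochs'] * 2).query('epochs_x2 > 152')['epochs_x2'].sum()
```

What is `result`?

group by gpu, max of epochs:
      epochs
gpu         
A100     100
H100      76
T4        85
add column epochs_x2 = t['epochs'] * 2:
      epochs  epochs_x2
gpu                    
A100     100        200
H100      76        152
T4        85        170
filter rows where epochs_x2 > 152:
      epochs  epochs_x2
gpu                    
A100     100        200
T4        85        170
Taking the sum of column 'epochs_x2' gives 370.

370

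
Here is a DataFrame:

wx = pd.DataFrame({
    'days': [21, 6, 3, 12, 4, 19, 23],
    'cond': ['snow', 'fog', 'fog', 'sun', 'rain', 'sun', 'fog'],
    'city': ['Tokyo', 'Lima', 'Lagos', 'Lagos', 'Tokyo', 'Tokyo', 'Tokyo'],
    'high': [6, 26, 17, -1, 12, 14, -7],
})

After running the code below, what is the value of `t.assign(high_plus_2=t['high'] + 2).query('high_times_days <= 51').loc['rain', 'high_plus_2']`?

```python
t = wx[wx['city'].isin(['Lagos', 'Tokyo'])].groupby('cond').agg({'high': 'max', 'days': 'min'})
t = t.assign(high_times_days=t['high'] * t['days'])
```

filter rows where city in ['Lagos', 'Tokyo']:
   days  cond   city  high
0    21  snow  Tokyo     6
2     3   fog  Lagos    17
3    12   sun  Lagos    -1
4     4  rain  Tokyo    12
5    19   sun  Tokyo    14
6    23   fog  Tokyo    -7
group by cond: max(high), min(days):
      high  days
cond            
fog     17     3
rain    12     4
snow     6    21
sun     14    12
add column high_times_days = t['high'] * t['days']:
      high  days  high_times_days
cond                             
fog     17     3               51
rain    12     4               48
snow     6    21              126
sun     14    12              168
add column high_plus_2 = t['high'] + 2:
      high  days  high_times_days  high_plus_2
cond                                          
fog     17     3               51           19
rain    12     4               48           14
snow     6    21              126            8
sun     14    12              168           16
filter rows where high_times_days <= 51:
      high  days  high_times_days  high_plus_2
cond                                          
fog     17     3               51           19
rain    12     4               48           14
So loc['rain', 'high_plus_2'] = 14.

14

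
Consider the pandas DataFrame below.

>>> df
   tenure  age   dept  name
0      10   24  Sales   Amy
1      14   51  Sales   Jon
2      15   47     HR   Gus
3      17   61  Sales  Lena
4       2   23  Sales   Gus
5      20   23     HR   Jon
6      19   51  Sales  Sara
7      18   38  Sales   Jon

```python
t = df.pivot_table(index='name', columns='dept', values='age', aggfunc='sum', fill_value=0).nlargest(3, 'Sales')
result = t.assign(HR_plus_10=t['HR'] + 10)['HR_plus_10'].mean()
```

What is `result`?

17.6666666667

pivot: rows=name, cols=dept, sum(age):
dept  HR  Sales
name           
Amy    0     24
Gus   47     23
Jon   23     89
Lena   0     61
Sara   0     51
take 3 rows with largest Sales:
dept  HR  Sales
name           
Jon   23     89
Lena   0     61
Sara   0     51
add column HR_plus_10 = t['HR'] + 10:
dept  HR  Sales  HR_plus_10
name                       
Jon   23     89          33
Lena   0     61          10
Sara   0     51          10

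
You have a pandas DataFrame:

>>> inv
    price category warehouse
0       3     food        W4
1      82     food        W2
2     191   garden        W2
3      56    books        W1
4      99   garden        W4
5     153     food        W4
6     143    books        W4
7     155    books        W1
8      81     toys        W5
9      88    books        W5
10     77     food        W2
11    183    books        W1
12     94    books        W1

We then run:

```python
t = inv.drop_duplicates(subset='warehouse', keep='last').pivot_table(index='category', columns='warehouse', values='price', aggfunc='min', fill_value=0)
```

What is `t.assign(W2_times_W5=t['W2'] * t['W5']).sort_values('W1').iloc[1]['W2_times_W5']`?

drop duplicate warehouse (keep=last):
    price category warehouse
6     143    books        W4
9      88    books        W5
10     77     food        W2
12     94    books        W1
pivot: rows=category, cols=warehouse, min(price):
warehouse  W1  W2   W4  W5
category                  
books      94   0  143  88
food        0  77    0   0
add column W2_times_W5 = t['W2'] * t['W5']:
warehouse  W1  W2   W4  W5  W2_times_W5
category                               
books      94   0  143  88            0
food        0  77    0   0            0
sort by W1:
warehouse  W1  W2   W4  W5  W2_times_W5
category                               
food        0  77    0   0            0
books      94   0  143  88            0
Reading off the value at position 1, column 'W2_times_W5', we get 0.

0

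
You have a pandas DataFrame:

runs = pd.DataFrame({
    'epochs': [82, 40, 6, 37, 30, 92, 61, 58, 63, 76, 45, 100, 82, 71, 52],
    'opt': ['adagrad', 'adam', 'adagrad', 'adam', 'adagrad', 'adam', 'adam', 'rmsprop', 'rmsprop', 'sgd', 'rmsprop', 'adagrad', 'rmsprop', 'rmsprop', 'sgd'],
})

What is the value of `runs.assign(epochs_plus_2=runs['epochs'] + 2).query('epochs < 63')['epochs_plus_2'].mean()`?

43.125

add column epochs_plus_2 = runs['epochs'] + 2:
    epochs      opt  epochs_plus_2
0       82  adagrad             84
1       40     adam             42
2        6  adagrad              8
3       37     adam             39
4       30  adagrad             32
5       92     adam             94
6       61     adam             63
7       58  rmsprop             60
8       63  rmsprop             65
9       76      sgd             78
10      45  rmsprop             47
11     100  adagrad            102
12      82  rmsprop             84
13      71  rmsprop             73
14      52      sgd             54
filter rows where epochs < 63:
    epochs      opt  epochs_plus_2
1       40     adam             42
2        6  adagrad              8
3       37     adam             39
4       30  adagrad             32
6       61     adam             63
7       58  rmsprop             60
10      45  rmsprop             47
14      52      sgd             54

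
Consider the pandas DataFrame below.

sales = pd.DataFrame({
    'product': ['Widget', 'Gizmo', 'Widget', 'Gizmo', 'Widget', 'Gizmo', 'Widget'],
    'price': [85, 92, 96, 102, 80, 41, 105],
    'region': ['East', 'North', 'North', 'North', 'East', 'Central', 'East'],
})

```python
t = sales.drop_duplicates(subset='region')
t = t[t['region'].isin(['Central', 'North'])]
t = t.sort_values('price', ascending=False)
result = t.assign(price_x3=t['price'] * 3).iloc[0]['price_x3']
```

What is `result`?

276

drop duplicate region (keep=first):
  product  price   region
0  Widget     85     East
1   Gizmo     92    North
5   Gizmo     41  Central
filter rows where region in ['Central', 'North']:
  product  price   region
1   Gizmo     92    North
5   Gizmo     41  Central
sort by price descending:
  product  price   region
1   Gizmo     92    North
5   Gizmo     41  Central
add column price_x3 = t['price'] * 3:
  product  price   region  price_x3
1   Gizmo     92    North       276
5   Gizmo     41  Central       123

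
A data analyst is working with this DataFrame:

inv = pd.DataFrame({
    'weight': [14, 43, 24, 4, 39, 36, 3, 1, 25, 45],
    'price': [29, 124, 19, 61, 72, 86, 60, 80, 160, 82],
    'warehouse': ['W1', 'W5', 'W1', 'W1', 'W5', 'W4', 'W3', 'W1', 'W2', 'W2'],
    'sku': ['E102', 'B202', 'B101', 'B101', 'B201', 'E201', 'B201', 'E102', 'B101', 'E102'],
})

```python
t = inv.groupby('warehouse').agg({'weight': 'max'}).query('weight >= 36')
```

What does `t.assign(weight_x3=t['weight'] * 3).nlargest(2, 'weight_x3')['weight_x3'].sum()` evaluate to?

264

group by warehouse, max of weight:
           weight
warehouse        
W1             24
W2             45
W3              3
W4             36
W5             43
filter rows where weight >= 36:
           weight
warehouse        
W2             45
W4             36
W5             43
add column weight_x3 = t['weight'] * 3:
           weight  weight_x3
warehouse                   
W2             45        135
W4             36        108
W5             43        129
take 2 rows with largest weight_x3:
           weight  weight_x3
warehouse                   
W2             45        135
W5             43        129
The sum of column 'weight_x3' is 264.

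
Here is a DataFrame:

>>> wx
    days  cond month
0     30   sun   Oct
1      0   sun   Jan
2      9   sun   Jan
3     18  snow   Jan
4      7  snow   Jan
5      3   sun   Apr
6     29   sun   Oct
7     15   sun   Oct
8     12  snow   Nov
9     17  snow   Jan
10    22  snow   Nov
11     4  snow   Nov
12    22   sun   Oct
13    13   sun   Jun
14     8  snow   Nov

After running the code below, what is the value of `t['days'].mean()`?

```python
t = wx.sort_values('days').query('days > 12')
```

20.75

sort by days:
    days  cond month
1      0   sun   Jan
5      3   sun   Apr
11     4  snow   Nov
4      7  snow   Jan
14     8  snow   Nov
2      9   sun   Jan
8     12  snow   Nov
13    13   sun   Jun
7     15   sun   Oct
9     17  snow   Jan
3     18  snow   Jan
10    22  snow   Nov
12    22   sun   Oct
6     29   sun   Oct
0     30   sun   Oct
filter rows where days > 12:
    days  cond month
13    13   sun   Jun
7     15   sun   Oct
9     17  snow   Jan
3     18  snow   Jan
10    22  snow   Nov
12    22   sun   Oct
6     29   sun   Oct
0     30   sun   Oct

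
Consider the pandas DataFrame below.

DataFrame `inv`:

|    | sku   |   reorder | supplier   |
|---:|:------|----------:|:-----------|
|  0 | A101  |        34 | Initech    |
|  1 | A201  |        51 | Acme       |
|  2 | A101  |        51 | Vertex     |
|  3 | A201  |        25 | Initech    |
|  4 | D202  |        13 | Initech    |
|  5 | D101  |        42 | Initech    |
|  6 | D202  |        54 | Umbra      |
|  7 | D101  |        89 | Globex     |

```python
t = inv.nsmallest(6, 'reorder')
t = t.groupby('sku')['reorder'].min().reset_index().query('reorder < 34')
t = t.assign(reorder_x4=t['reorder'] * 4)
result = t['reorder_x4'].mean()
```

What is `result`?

take 6 rows with smallest reorder:
    sku  reorder supplier
4  D202       13  Initech
3  A201       25  Initech
0  A101       34  Initech
5  D101       42  Initech
1  A201       51     Acme
2  A101       51   Vertex
group by sku, min of reorder:
sku
A101    34
A201    25
D101    42
D202    13
Name: reorder, dtype: int64
reset_index():
    sku  reorder
0  A101       34
1  A201       25
2  D101       42
3  D202       13
filter rows where reorder < 34:
    sku  reorder
1  A201       25
3  D202       13
add column reorder_x4 = t['reorder'] * 4:
    sku  reorder  reorder_x4
1  A201       25         100
3  D202       13          52
Taking the mean of column 'reorder_x4' gives 76.0.

76.0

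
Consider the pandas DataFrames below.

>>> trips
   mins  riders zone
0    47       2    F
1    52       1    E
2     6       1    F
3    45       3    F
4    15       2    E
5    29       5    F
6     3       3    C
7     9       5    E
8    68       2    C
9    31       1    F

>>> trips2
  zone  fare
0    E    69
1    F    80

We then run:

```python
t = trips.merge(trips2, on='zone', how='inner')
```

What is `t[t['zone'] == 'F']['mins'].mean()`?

31.6

merge on 'zone' (how='inner') → 8 rows:
   mins  riders zone  fare
0    47       2    F    80
1    52       1    E    69
2     6       1    F    80
3    45       3    F    80
4    15       2    E    69
5    29       5    F    80
6     9       5    E    69
7    31       1    F    80
filter rows where zone == 'F':
   mins  riders zone  fare
0    47       2    F    80
2     6       1    F    80
3    45       3    F    80
5    29       5    F    80
7    31       1    F    80
Finally, mean of column 'mins' = 31.6.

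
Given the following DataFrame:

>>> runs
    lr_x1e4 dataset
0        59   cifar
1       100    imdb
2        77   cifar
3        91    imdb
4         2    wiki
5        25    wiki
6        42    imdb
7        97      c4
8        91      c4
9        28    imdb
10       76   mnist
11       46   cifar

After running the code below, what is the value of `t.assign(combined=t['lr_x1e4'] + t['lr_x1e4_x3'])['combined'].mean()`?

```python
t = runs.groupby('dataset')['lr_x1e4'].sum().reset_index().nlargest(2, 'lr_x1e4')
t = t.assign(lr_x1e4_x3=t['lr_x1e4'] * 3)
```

898.0

group by dataset, sum of lr_x1e4:
dataset
c4       188
cifar    182
imdb     261
mnist     76
wiki      27
Name: lr_x1e4, dtype: int64
reset_index():
  dataset  lr_x1e4
0      c4      188
1   cifar      182
2    imdb      261
3   mnist       76
4    wiki       27
take 2 rows with largest lr_x1e4:
  dataset  lr_x1e4
2    imdb      261
0      c4      188
add column lr_x1e4_x3 = t['lr_x1e4'] * 3:
  dataset  lr_x1e4  lr_x1e4_x3
2    imdb      261         783
0      c4      188         564
add column combined = t['lr_x1e4'] + t['lr_x1e4_x3']:
  dataset  lr_x1e4  lr_x1e4_x3  combined
2    imdb      261         783      1044
0      c4      188         564       752
So mean() = 898.0.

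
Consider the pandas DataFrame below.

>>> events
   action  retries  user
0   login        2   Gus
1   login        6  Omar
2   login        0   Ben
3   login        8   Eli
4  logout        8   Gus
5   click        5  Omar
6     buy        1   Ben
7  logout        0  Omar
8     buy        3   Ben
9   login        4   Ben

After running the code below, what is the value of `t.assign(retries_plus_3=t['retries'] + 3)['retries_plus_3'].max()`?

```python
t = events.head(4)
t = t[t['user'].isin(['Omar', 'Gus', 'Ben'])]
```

9

take first 4 rows:
  action  retries  user
0  login        2   Gus
1  login        6  Omar
2  login        0   Ben
3  login        8   Eli
filter rows where user in ['Omar', 'Gus', 'Ben']:
  action  retries  user
0  login        2   Gus
1  login        6  Omar
2  login        0   Ben
add column retries_plus_3 = t['retries'] + 3:
  action  retries  user  retries_plus_3
0  login        2   Gus               5
1  login        6  Omar               9
2  login        0   Ben               3
The max of column 'retries_plus_3' is 9.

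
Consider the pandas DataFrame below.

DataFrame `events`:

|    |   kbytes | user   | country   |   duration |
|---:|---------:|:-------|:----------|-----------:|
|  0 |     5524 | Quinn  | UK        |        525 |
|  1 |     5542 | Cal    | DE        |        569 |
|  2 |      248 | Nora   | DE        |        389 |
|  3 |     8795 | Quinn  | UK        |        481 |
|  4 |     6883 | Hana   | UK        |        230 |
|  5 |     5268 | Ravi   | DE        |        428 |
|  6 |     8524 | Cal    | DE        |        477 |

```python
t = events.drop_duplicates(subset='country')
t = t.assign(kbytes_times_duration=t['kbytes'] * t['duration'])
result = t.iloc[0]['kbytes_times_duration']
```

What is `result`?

2900100

drop duplicate country (keep=first):
   kbytes   user country  duration
0    5524  Quinn      UK       525
1    5542    Cal      DE       569
add column kbytes_times_duration = t['kbytes'] * t['duration']:
   kbytes   user country  duration  kbytes_times_duration
0    5524  Quinn      UK       525                2900100
1    5542    Cal      DE       569                3153398
Then the value at position 0, column 'kbytes_times_duration': 2900100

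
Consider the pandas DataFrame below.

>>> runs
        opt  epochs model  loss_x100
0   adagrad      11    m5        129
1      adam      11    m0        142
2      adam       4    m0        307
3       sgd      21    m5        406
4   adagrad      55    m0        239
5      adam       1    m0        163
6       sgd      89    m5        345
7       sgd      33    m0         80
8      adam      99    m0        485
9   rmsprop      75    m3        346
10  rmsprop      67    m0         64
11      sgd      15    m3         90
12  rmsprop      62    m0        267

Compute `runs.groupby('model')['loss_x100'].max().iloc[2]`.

406

group by model, max of loss_x100:
model
m0    485
m3    346
m5    406
Name: loss_x100, dtype: int64
Hence 406.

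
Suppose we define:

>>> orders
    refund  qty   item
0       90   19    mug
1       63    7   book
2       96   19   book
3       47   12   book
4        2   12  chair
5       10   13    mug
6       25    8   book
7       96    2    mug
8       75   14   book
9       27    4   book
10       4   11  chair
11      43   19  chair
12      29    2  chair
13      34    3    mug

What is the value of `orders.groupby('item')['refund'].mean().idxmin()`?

group by item, mean of refund:
item
book     55.5
chair    19.5
mug      57.5
Name: refund, dtype: float64
So idxmin() = chair.

chair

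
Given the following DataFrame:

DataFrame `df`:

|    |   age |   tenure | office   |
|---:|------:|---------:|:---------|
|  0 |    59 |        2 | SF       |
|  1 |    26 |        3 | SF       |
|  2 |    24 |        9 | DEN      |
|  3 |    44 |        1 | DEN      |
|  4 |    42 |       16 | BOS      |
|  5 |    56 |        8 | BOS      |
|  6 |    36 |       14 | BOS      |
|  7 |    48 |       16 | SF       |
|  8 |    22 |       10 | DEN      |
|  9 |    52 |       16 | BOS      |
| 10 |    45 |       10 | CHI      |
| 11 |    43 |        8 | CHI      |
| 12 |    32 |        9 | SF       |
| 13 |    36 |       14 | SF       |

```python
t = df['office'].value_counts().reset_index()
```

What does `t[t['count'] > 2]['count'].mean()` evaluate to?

4.0

value_counts of office:
office
SF     5
BOS    4
DEN    3
CHI    2
Name: count, dtype: int64
reset_index():
  office  count
0     SF      5
1    BOS      4
2    DEN      3
3    CHI      2
filter rows where count > 2:
  office  count
0     SF      5
1    BOS      4
2    DEN      3
Then the mean of column 'count': 4.0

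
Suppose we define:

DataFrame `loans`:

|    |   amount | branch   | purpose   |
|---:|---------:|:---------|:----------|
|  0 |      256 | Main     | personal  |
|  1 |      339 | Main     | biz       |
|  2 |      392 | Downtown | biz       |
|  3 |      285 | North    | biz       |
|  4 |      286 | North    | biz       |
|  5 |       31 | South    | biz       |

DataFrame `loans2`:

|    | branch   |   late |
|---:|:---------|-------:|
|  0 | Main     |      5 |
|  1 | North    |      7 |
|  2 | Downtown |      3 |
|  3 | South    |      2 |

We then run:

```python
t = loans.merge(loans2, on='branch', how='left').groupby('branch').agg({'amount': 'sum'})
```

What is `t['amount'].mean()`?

397.25

merge on 'branch' (how='left') → 6 rows:
   amount    branch   purpose  late
0     256      Main  personal     5
1     339      Main       biz     5
2     392  Downtown       biz     3
3     285     North       biz     7
4     286     North       biz     7
5      31     South       biz     2
group by branch, sum of amount:
          amount
branch          
Downtown     392
Main         595
North        571
South         31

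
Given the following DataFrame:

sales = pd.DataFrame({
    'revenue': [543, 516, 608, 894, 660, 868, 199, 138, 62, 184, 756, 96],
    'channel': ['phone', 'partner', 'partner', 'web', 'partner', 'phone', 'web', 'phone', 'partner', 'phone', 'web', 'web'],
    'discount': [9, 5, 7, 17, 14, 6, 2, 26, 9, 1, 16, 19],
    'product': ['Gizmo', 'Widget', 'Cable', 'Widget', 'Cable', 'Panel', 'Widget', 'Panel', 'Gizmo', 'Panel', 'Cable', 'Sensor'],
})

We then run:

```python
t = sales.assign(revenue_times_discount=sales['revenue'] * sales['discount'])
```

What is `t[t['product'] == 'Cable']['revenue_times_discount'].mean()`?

add column revenue_times_discount = sales['revenue'] * sales['discount']:
    revenue  channel  discount product  revenue_times_discount
0       543    phone         9   Gizmo                    4887
1       516  partner         5  Widget                    2580
2       608  partner         7   Cable                    4256
3       894      web        17  Widget                   15198
4       660  partner        14   Cable                    9240
5       868    phone         6   Panel                    5208
6       199      web         2  Widget                     398
7       138    phone        26   Panel                    3588
8        62  partner         9   Gizmo                     558
9       184    phone         1   Panel                     184
10      756      web        16   Cable                   12096
11       96      web        19  Sensor                    1824
filter rows where product == 'Cable':
    revenue  channel  discount product  revenue_times_discount
2       608  partner         7   Cable                    4256
4       660  partner        14   Cable                    9240
10      756      web        16   Cable                   12096
The mean of column 'revenue_times_discount' is 8530.66666667.

8530.66666667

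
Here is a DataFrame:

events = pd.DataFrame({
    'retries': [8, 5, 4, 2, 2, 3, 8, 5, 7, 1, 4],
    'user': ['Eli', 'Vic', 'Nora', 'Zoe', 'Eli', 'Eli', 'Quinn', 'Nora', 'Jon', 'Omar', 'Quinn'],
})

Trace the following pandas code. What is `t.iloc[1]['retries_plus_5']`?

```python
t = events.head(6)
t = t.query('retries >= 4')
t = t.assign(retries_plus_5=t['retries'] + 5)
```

take first 6 rows:
   retries  user
0        8   Eli
1        5   Vic
2        4  Nora
3        2   Zoe
4        2   Eli
5        3   Eli
filter rows where retries >= 4:
   retries  user
0        8   Eli
1        5   Vic
2        4  Nora
add column retries_plus_5 = t['retries'] + 5:
   retries  user  retries_plus_5
0        8   Eli              13
1        5   Vic              10
2        4  Nora               9
Taking the value at position 1, column 'retries_plus_5' gives 10.

10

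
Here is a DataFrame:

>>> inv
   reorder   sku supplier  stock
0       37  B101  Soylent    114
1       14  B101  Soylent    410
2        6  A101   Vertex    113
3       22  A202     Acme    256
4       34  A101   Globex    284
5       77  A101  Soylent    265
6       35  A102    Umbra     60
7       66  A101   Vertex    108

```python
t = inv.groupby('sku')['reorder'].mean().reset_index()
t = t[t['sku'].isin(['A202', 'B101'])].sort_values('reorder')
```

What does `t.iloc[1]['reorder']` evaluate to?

group by sku, mean of reorder:
sku
A101    45.75
A102    35.00
A202    22.00
B101    25.50
Name: reorder, dtype: float64
reset_index():
    sku  reorder
0  A101    45.75
1  A102    35.00
2  A202    22.00
3  B101    25.50
filter rows where sku in ['A202', 'B101']:
    sku  reorder
2  A202     22.0
3  B101     25.5
sort by reorder:
    sku  reorder
2  A202     22.0
3  B101     25.5

25.5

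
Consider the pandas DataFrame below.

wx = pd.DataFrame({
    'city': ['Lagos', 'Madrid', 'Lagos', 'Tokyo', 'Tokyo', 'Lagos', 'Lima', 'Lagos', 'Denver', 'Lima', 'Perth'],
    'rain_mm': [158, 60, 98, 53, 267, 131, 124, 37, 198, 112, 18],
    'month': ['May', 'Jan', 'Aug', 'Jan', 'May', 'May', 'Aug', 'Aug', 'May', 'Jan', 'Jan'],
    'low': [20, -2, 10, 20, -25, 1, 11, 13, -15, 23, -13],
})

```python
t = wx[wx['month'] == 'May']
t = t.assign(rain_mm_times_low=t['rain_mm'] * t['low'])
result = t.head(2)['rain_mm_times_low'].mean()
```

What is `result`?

filter rows where month == 'May':
     city  rain_mm month  low
0   Lagos      158   May   20
4   Tokyo      267   May  -25
5   Lagos      131   May    1
8  Denver      198   May  -15
add column rain_mm_times_low = t['rain_mm'] * t['low']:
     city  rain_mm month  low  rain_mm_times_low
0   Lagos      158   May   20               3160
4   Tokyo      267   May  -25              -6675
5   Lagos      131   May    1                131
8  Denver      198   May  -15              -2970
take first 2 rows:
    city  rain_mm month  low  rain_mm_times_low
0  Lagos      158   May   20               3160
4  Tokyo      267   May  -25              -6675
The mean of column 'rain_mm_times_low' is -1757.5.

-1757.5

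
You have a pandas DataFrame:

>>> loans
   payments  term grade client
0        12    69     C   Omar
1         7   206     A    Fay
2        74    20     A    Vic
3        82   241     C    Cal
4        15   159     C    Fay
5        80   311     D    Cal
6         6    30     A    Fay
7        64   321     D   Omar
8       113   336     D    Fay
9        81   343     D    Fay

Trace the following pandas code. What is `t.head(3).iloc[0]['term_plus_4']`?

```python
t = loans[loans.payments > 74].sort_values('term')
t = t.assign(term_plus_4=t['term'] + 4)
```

filter rows where payments > 74:
   payments  term grade client
3        82   241     C    Cal
5        80   311     D    Cal
8       113   336     D    Fay
9        81   343     D    Fay
sort by term:
   payments  term grade client
3        82   241     C    Cal
5        80   311     D    Cal
8       113   336     D    Fay
9        81   343     D    Fay
add column term_plus_4 = t['term'] + 4:
   payments  term grade client  term_plus_4
3        82   241     C    Cal          245
5        80   311     D    Cal          315
8       113   336     D    Fay          340
9        81   343     D    Fay          347
take first 3 rows:
   payments  term grade client  term_plus_4
3        82   241     C    Cal          245
5        80   311     D    Cal          315
8       113   336     D    Fay          340
Reading off the value at position 0, column 'term_plus_4', we get 245.

245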